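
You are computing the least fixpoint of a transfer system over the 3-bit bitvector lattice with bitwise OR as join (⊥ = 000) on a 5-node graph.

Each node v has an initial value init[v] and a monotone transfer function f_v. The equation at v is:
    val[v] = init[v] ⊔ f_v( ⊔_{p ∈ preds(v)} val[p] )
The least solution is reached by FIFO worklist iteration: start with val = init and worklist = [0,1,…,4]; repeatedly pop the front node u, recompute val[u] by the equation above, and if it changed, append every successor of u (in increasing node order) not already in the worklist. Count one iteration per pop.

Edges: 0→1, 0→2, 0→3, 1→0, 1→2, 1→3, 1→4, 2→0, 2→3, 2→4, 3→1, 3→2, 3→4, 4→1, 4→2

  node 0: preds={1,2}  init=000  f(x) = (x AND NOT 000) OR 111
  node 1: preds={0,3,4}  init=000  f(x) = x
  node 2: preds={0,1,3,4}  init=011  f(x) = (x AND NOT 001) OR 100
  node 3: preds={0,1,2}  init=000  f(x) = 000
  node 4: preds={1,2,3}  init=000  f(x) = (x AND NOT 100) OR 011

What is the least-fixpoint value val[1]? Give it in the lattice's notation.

Iteration log — 8 steps:
  step 1. node 0  ⊔preds=011  new=111  old=000  +wl: 
  step 2. node 1  ⊔preds=111  new=111  old=000  +wl: 0
  step 3. node 2  ⊔preds=111  new=111  old=011  +wl: 
  step 4. node 3  ⊔preds=111  new=000  stable
  step 5. node 4  ⊔preds=111  new=011  old=000  +wl: 1,2
  step 6. node 0  ⊔preds=111  new=111  stable
  step 7. node 1  ⊔preds=111  new=111  stable
  step 8. node 2  ⊔preds=111  new=111  stable

Least fixpoint reached:
  node 0: 111
  node 1: 111
  node 2: 111
  node 3: 000
  node 4: 011

111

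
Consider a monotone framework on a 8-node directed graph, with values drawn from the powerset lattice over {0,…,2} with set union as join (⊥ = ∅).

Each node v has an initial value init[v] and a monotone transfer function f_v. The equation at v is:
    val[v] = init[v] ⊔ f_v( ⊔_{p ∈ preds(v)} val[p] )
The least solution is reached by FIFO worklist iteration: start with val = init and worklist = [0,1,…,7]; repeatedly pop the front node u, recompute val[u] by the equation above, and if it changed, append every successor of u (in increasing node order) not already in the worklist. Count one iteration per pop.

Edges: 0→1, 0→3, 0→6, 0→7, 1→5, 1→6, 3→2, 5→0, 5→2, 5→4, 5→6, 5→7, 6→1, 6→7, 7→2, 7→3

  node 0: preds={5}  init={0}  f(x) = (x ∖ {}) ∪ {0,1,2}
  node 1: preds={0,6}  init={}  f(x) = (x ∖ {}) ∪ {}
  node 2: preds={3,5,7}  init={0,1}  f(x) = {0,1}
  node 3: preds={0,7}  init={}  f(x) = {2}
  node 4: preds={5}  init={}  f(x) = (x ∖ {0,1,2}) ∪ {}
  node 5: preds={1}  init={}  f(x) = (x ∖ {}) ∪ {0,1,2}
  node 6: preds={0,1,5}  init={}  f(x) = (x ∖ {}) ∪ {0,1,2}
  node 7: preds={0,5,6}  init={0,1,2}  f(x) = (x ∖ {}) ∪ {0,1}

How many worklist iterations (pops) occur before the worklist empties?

Worklist (12 pops):
  #1 pop 0: in={} → {0,1,2} (was {0}); enqueue []
  #2 pop 1: in={0,1,2} → {0,1,2} (was {}); enqueue []
  #3 pop 2: in={0,1,2} → {0,1} (no change)
  #4 pop 3: in={0,1,2} → {2} (was {}); enqueue [2]
  #5 pop 4: in={} → {} (no change)
  #6 pop 5: in={0,1,2} → {0,1,2} (was {}); enqueue [0,4]
  #7 pop 6: in={0,1,2} → {0,1,2} (was {}); enqueue [1]
  #8 pop 7: in={0,1,2} → {0,1,2} (no change)
  #9 pop 2: in={0,1,2} → {0,1} (no change)
  #10 pop 0: in={0,1,2} → {0,1,2} (no change)
  #11 pop 4: in={0,1,2} → {} (no change)
  #12 pop 1: in={0,1,2} → {0,1,2} (no change)

Fixpoint:
  val[0] = {0,1,2}
  val[1] = {0,1,2}
  val[2] = {0,1}
  val[3] = {2}
  val[4] = {}
  val[5] = {0,1,2}
  val[6] = {0,1,2}
  val[7] = {0,1,2}

12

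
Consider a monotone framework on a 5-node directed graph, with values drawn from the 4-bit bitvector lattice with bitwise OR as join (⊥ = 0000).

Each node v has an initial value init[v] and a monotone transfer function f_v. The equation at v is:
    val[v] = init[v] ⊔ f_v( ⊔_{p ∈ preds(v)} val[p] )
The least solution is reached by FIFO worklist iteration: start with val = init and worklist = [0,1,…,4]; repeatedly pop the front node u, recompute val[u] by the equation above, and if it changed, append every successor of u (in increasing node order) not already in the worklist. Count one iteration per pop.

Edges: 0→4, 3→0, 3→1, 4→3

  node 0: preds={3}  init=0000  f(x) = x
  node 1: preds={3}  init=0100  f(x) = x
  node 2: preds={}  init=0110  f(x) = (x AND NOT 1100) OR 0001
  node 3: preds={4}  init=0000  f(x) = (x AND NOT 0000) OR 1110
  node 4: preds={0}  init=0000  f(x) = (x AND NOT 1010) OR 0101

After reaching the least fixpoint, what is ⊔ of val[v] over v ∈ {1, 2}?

1111

Trace (12 dequeues):
  [1] u=0 | in 0000 | out 0000 | ==
  [2] u=1 | in 0000 | out 0100 | ==
  [3] u=2 | in 0000 | out 0111 | prev 0110 | push {}
  [4] u=3 | in 0000 | out 1110 | prev 0000 | push {0,1}
  [5] u=4 | in 0000 | out 0101 | prev 0000 | push {3}
  [6] u=0 | in 1110 | out 1110 | prev 0000 | push {4}
  [7] u=1 | in 1110 | out 1110 | prev 0100 | push {}
  [8] u=3 | in 0101 | out 1111 | prev 1110 | push {0,1}
  [9] u=4 | in 1110 | out 0101 | ==
  [10] u=0 | in 1111 | out 1111 | prev 1110 | push {4}
  [11] u=1 | in 1111 | out 1111 | prev 1110 | push {}
  [12] u=4 | in 1111 | out 0101 | ==

Converged values:
  [0] 1111
  [1] 1111
  [2] 0111
  [3] 1111
  [4] 0101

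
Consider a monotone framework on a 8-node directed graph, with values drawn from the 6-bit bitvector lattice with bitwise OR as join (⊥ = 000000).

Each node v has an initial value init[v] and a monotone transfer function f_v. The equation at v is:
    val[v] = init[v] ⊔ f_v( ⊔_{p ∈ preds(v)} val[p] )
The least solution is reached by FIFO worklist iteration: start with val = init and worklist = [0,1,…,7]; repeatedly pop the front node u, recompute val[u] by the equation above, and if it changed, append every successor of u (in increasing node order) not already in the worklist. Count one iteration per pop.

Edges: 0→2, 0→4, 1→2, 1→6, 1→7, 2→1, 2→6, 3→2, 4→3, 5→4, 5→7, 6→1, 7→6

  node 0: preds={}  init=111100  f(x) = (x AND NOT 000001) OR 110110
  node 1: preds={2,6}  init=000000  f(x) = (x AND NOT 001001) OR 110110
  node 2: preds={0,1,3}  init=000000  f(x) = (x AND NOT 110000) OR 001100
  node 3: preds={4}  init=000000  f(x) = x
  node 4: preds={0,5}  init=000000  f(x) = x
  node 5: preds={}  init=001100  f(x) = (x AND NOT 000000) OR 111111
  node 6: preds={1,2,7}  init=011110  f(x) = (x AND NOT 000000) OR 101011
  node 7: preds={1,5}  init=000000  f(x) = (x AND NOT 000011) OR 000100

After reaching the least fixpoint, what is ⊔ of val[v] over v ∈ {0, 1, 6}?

111111

Worklist (17 pops):
  #1 pop 0: in=000000 → 111110 (was 111100); enqueue []
  #2 pop 1: in=011110 → 110110 (was 000000); enqueue []
  #3 pop 2: in=111110 → 001110 (was 000000); enqueue [1]
  #4 pop 3: in=000000 → 000000 (no change)
  #5 pop 4: in=111110 → 111110 (was 000000); enqueue [3]
  #6 pop 5: in=000000 → 111111 (was 001100); enqueue [4]
  #7 pop 6: in=111110 → 111111 (was 011110); enqueue []
  #8 pop 7: in=111111 → 111100 (was 000000); enqueue [6]
  #9 pop 1: in=111111 → 110110 (no change)
  #10 pop 3: in=111110 → 111110 (was 000000); enqueue [2]
  #11 pop 4: in=111111 → 111111 (was 111110); enqueue [3]
  #12 pop 6: in=111110 → 111111 (no change)
  #13 pop 2: in=111110 → 001110 (no change)
  #14 pop 3: in=111111 → 111111 (was 111110); enqueue [2]
  #15 pop 2: in=111111 → 001111 (was 001110); enqueue [1,6]
  #16 pop 1: in=111111 → 110110 (no change)
  #17 pop 6: in=111111 → 111111 (no change)

Fixpoint:
  val[0] = 111110
  val[1] = 110110
  val[2] = 001111
  val[3] = 111111
  val[4] = 111111
  val[5] = 111111
  val[6] = 111111
  val[7] = 111100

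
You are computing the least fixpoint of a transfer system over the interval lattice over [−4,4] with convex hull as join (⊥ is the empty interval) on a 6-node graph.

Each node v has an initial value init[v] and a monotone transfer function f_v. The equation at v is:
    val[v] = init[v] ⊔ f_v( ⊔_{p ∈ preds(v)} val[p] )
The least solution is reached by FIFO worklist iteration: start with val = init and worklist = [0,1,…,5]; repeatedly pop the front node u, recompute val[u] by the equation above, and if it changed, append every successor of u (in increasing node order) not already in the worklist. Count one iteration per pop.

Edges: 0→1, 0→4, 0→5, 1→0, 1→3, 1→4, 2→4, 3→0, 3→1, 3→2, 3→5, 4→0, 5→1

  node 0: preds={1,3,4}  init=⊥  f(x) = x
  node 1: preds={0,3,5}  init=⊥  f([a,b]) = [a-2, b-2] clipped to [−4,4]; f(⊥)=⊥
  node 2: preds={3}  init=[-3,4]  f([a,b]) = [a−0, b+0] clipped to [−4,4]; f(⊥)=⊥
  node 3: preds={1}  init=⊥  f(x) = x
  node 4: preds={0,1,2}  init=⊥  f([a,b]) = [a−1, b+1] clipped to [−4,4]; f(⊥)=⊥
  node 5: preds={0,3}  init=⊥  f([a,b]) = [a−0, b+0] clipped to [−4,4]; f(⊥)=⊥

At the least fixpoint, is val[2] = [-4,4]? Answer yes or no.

yes

Trace (17 dequeues):
  [1] u=0 | in ⊥ | out ⊥ | ==
  [2] u=1 | in ⊥ | out ⊥ | ==
  [3] u=2 | in ⊥ | out [-3,4] | ==
  [4] u=3 | in ⊥ | out ⊥ | ==
  [5] u=4 | in [-3,4] | out [-4,4] | prev ⊥ | push {0}
  [6] u=5 | in ⊥ | out ⊥ | ==
  [7] u=0 | in [-4,4] | out [-4,4] | prev ⊥ | push {1,4,5}
  [8] u=1 | in [-4,4] | out [-4,2] | prev ⊥ | push {0,3}
  [9] u=4 | in [-4,4] | out [-4,4] | ==
  [10] u=5 | in [-4,4] | out [-4,4] | prev ⊥ | push {1}
  [11] u=0 | in [-4,4] | out [-4,4] | ==
  [12] u=3 | in [-4,2] | out [-4,2] | prev ⊥ | push {0,2,5}
  [13] u=1 | in [-4,4] | out [-4,2] | ==
  [14] u=0 | in [-4,4] | out [-4,4] | ==
  [15] u=2 | in [-4,2] | out [-4,4] | prev [-3,4] | push {4}
  [16] u=5 | in [-4,4] | out [-4,4] | ==
  [17] u=4 | in [-4,4] | out [-4,4] | ==

Converged values:
  [0] [-4,4]
  [1] [-4,2]
  [2] [-4,4]
  [3] [-4,2]
  [4] [-4,4]
  [5] [-4,4]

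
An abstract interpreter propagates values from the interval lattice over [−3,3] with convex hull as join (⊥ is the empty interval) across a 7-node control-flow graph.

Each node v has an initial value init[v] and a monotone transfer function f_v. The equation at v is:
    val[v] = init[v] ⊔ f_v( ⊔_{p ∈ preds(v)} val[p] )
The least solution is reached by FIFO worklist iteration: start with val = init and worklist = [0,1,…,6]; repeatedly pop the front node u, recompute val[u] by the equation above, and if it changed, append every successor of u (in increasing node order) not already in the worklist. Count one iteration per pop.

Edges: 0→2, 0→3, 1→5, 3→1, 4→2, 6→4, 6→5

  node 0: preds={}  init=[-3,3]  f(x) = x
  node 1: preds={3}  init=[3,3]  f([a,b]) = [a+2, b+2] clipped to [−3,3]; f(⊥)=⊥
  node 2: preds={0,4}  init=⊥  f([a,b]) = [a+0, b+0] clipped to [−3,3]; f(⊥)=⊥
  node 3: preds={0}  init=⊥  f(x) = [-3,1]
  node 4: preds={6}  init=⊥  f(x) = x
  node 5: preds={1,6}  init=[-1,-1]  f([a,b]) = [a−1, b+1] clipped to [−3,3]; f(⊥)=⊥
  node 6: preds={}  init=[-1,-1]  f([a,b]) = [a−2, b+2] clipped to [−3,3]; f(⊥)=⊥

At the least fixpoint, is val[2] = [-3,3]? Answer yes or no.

Worklist (10 pops):
  #1 pop 0: in=⊥ → [-3,3] (no change)
  #2 pop 1: in=⊥ → [3,3] (no change)
  #3 pop 2: in=[-3,3] → [-3,3] (was ⊥); enqueue []
  #4 pop 3: in=[-3,3] → [-3,1] (was ⊥); enqueue [1]
  #5 pop 4: in=[-1,-1] → [-1,-1] (was ⊥); enqueue [2]
  #6 pop 5: in=[-1,3] → [-2,3] (was [-1,-1]); enqueue []
  #7 pop 6: in=⊥ → [-1,-1] (no change)
  #8 pop 1: in=[-3,1] → [-1,3] (was [3,3]); enqueue [5]
  #9 pop 2: in=[-3,3] → [-3,3] (no change)
  #10 pop 5: in=[-1,3] → [-2,3] (no change)

Fixpoint:
  val[0] = [-3,3]
  val[1] = [-1,3]
  val[2] = [-3,3]
  val[3] = [-3,1]
  val[4] = [-1,-1]
  val[5] = [-2,3]
  val[6] = [-1,-1]

yes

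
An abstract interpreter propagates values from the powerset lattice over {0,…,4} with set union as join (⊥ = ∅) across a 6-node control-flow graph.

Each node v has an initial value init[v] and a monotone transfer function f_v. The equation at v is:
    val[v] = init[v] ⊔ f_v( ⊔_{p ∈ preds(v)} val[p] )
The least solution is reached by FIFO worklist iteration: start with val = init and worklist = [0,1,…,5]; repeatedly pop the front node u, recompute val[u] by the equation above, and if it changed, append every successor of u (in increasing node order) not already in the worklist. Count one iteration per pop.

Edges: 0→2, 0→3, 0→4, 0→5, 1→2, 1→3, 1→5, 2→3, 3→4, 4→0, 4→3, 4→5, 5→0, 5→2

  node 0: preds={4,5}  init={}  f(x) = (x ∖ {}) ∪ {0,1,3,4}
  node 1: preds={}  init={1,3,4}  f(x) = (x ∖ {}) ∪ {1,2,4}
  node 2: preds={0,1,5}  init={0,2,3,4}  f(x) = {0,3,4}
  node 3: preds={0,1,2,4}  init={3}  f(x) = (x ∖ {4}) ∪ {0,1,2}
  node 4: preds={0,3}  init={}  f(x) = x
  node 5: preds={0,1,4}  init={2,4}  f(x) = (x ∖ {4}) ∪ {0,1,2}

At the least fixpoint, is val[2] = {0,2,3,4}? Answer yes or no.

Iteration log — 9 steps:
  step 1. node 0  ⊔preds={2,4}  new={0,1,2,3,4}  old={}  +wl: 
  step 2. node 1  ⊔preds={}  new={1,2,3,4}  old={1,3,4}  +wl: 
  step 3. node 2  ⊔preds={0,1,2,3,4}  new={0,2,3,4}  stable
  step 4. node 3  ⊔preds={0,1,2,3,4}  new={0,1,2,3}  old={3}  +wl: 
  step 5. node 4  ⊔preds={0,1,2,3,4}  new={0,1,2,3,4}  old={}  +wl: 0,3
  step 6. node 5  ⊔preds={0,1,2,3,4}  new={0,1,2,3,4}  old={2,4}  +wl: 2
  step 7. node 0  ⊔preds={0,1,2,3,4}  new={0,1,2,3,4}  stable
  step 8. node 3  ⊔preds={0,1,2,3,4}  new={0,1,2,3}  stable
  step 9. node 2  ⊔preds={0,1,2,3,4}  new={0,2,3,4}  stable

Least fixpoint reached:
  node 0: {0,1,2,3,4}
  node 1: {1,2,3,4}
  node 2: {0,2,3,4}
  node 3: {0,1,2,3}
  node 4: {0,1,2,3,4}
  node 5: {0,1,2,3,4}

yes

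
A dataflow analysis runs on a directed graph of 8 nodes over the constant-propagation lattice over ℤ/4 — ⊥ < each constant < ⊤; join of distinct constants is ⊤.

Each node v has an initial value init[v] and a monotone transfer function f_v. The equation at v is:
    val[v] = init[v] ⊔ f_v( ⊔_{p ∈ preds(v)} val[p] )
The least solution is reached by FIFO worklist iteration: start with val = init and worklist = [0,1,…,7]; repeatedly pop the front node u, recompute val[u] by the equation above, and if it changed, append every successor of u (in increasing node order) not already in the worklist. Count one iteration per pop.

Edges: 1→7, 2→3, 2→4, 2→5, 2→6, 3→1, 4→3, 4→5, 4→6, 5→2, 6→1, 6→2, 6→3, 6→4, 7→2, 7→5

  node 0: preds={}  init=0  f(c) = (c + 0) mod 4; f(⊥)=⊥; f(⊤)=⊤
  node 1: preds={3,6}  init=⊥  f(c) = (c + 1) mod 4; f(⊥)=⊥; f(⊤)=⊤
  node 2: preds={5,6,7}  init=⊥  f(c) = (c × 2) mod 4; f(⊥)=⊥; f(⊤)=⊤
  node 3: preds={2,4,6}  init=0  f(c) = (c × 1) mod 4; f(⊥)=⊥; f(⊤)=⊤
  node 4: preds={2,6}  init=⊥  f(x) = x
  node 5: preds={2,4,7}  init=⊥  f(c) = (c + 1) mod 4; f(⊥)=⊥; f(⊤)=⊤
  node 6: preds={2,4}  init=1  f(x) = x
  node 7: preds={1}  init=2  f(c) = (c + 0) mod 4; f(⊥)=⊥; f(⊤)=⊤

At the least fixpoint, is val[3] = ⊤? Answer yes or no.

yes

Worklist (13 pops):
  #1 pop 0: in=⊥ → 0 (no change)
  #2 pop 1: in=⊤ → ⊤ (was ⊥); enqueue []
  #3 pop 2: in=⊤ → ⊤ (was ⊥); enqueue []
  #4 pop 3: in=⊤ → ⊤ (was 0); enqueue [1]
  #5 pop 4: in=⊤ → ⊤ (was ⊥); enqueue [3]
  #6 pop 5: in=⊤ → ⊤ (was ⊥); enqueue [2]
  #7 pop 6: in=⊤ → ⊤ (was 1); enqueue [4]
  #8 pop 7: in=⊤ → ⊤ (was 2); enqueue [5]
  #9 pop 1: in=⊤ → ⊤ (no change)
  #10 pop 3: in=⊤ → ⊤ (no change)
  #11 pop 2: in=⊤ → ⊤ (no change)
  #12 pop 4: in=⊤ → ⊤ (no change)
  #13 pop 5: in=⊤ → ⊤ (no change)

Fixpoint:
  val[0] = 0
  val[1] = ⊤
  val[2] = ⊤
  val[3] = ⊤
  val[4] = ⊤
  val[5] = ⊤
  val[6] = ⊤
  val[7] = ⊤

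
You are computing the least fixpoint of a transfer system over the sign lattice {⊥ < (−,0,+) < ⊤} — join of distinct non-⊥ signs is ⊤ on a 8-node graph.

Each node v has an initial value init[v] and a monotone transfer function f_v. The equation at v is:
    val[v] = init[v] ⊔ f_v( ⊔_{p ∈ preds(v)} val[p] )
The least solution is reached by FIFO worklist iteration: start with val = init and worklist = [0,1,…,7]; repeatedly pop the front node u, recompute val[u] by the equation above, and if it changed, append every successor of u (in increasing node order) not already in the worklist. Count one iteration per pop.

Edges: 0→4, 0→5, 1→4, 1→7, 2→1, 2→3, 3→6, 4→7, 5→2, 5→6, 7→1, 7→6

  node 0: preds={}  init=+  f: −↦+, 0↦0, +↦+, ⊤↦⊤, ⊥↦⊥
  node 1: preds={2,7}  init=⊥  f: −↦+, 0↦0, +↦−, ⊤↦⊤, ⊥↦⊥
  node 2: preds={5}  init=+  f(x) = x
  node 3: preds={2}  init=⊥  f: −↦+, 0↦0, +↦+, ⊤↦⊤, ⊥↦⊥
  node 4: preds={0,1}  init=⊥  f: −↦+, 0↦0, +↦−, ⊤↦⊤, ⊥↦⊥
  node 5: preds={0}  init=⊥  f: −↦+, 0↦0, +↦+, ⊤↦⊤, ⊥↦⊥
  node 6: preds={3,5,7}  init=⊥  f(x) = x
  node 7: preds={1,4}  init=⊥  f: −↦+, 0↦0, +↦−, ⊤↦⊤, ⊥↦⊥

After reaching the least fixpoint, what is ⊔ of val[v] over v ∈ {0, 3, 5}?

+

Trace (13 dequeues):
  [1] u=0 | in ⊥ | out + | ==
  [2] u=1 | in + | out − | prev ⊥ | push {}
  [3] u=2 | in ⊥ | out + | ==
  [4] u=3 | in + | out + | prev ⊥ | push {}
  [5] u=4 | in ⊤ | out ⊤ | prev ⊥ | push {}
  [6] u=5 | in + | out + | prev ⊥ | push {2}
  [7] u=6 | in + | out + | prev ⊥ | push {}
  [8] u=7 | in ⊤ | out ⊤ | prev ⊥ | push {1,6}
  [9] u=2 | in + | out + | ==
  [10] u=1 | in ⊤ | out ⊤ | prev − | push {4,7}
  [11] u=6 | in ⊤ | out ⊤ | prev + | push {}
  [12] u=4 | in ⊤ | out ⊤ | ==
  [13] u=7 | in ⊤ | out ⊤ | ==

Converged values:
  [0] +
  [1] ⊤
  [2] +
  [3] +
  [4] ⊤
  [5] +
  [6] ⊤
  [7] ⊤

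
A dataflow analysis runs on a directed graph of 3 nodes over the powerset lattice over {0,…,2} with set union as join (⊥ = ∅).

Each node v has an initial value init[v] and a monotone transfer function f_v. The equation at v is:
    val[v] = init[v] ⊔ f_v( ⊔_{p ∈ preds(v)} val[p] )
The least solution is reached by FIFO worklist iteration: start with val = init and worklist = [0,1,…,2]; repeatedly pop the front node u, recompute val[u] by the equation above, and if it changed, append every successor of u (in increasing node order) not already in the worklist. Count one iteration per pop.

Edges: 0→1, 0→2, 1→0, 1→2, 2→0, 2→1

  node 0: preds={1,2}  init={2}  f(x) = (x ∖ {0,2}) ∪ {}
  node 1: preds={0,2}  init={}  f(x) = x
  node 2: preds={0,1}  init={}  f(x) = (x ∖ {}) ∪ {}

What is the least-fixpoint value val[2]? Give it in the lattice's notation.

Iteration log — 5 steps:
  step 1. node 0  ⊔preds={}  new={2}  stable
  step 2. node 1  ⊔preds={2}  new={2}  old={}  +wl: 0
  step 3. node 2  ⊔preds={2}  new={2}  old={}  +wl: 1
  step 4. node 0  ⊔preds={2}  new={2}  stable
  step 5. node 1  ⊔preds={2}  new={2}  stable

Least fixpoint reached:
  node 0: {2}
  node 1: {2}
  node 2: {2}

{2}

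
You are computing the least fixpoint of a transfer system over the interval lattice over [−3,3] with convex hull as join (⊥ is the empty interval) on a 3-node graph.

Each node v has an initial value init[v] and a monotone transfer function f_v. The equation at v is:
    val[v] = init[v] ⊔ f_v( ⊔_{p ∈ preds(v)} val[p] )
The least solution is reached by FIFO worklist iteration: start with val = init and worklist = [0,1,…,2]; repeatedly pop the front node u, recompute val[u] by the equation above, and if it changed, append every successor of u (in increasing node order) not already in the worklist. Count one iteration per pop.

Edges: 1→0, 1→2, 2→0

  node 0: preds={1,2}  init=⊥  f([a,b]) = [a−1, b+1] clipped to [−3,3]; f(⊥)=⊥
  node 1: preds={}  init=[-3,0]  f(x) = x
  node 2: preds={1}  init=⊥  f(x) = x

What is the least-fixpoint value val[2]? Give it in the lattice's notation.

Worklist (4 pops):
  #1 pop 0: in=[-3,0] → [-3,1] (was ⊥); enqueue []
  #2 pop 1: in=⊥ → [-3,0] (no change)
  #3 pop 2: in=[-3,0] → [-3,0] (was ⊥); enqueue [0]
  #4 pop 0: in=[-3,0] → [-3,1] (no change)

Fixpoint:
  val[0] = [-3,1]
  val[1] = [-3,0]
  val[2] = [-3,0]

[-3,0]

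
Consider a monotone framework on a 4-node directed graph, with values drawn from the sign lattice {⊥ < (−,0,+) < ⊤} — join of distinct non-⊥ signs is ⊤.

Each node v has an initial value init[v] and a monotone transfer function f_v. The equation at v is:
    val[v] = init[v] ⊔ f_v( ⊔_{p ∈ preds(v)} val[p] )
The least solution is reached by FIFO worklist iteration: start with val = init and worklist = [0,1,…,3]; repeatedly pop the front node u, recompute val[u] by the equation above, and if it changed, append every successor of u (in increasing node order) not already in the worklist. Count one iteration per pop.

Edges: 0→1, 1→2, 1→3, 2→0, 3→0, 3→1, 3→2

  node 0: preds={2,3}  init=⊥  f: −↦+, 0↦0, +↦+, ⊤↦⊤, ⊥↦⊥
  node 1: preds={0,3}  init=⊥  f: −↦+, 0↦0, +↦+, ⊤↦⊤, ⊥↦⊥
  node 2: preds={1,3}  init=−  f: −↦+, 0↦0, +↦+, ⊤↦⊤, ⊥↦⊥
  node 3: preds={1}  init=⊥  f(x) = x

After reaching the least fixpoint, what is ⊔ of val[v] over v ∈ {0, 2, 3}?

⊤

Trace (11 dequeues):
  [1] u=0 | in − | out + | prev ⊥ | push {}
  [2] u=1 | in + | out + | prev ⊥ | push {}
  [3] u=2 | in + | out ⊤ | prev − | push {0}
  [4] u=3 | in + | out + | prev ⊥ | push {1,2}
  [5] u=0 | in ⊤ | out ⊤ | prev + | push {}
  [6] u=1 | in ⊤ | out ⊤ | prev + | push {3}
  [7] u=2 | in ⊤ | out ⊤ | ==
  [8] u=3 | in ⊤ | out ⊤ | prev + | push {0,1,2}
  [9] u=0 | in ⊤ | out ⊤ | ==
  [10] u=1 | in ⊤ | out ⊤ | ==
  [11] u=2 | in ⊤ | out ⊤ | ==

Converged values:
  [0] ⊤
  [1] ⊤
  [2] ⊤
  [3] ⊤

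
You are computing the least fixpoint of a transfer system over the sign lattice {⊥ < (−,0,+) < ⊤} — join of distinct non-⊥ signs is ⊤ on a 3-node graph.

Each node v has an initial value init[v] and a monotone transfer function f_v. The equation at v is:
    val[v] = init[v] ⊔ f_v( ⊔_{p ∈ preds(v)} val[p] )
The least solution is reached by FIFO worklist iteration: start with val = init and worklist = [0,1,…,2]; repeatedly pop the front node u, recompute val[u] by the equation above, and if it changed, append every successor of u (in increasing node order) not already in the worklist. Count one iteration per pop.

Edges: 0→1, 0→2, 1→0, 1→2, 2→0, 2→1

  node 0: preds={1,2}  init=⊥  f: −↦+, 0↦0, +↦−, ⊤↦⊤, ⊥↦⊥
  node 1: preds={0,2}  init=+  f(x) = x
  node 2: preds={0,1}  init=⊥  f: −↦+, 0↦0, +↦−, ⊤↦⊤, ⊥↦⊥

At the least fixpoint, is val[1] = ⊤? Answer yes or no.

Worklist (6 pops):
  #1 pop 0: in=+ → − (was ⊥); enqueue []
  #2 pop 1: in=− → ⊤ (was +); enqueue [0]
  #3 pop 2: in=⊤ → ⊤ (was ⊥); enqueue [1]
  #4 pop 0: in=⊤ → ⊤ (was −); enqueue [2]
  #5 pop 1: in=⊤ → ⊤ (no change)
  #6 pop 2: in=⊤ → ⊤ (no change)

Fixpoint:
  val[0] = ⊤
  val[1] = ⊤
  val[2] = ⊤

yes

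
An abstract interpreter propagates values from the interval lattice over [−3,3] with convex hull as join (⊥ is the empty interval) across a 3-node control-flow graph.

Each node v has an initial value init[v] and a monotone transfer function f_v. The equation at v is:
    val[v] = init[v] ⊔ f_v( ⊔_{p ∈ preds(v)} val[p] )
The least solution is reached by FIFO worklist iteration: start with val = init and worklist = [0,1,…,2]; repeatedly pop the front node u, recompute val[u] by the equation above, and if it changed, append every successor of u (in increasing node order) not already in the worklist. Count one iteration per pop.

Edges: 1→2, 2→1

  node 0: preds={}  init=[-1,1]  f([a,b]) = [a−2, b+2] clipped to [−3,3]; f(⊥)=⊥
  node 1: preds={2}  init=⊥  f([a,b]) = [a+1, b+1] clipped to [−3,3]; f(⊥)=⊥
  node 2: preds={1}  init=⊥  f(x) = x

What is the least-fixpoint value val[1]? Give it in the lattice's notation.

⊥

Trace (3 dequeues):
  [1] u=0 | in ⊥ | out [-1,1] | ==
  [2] u=1 | in ⊥ | out ⊥ | ==
  [3] u=2 | in ⊥ | out ⊥ | ==

Converged values:
  [0] [-1,1]
  [1] ⊥
  [2] ⊥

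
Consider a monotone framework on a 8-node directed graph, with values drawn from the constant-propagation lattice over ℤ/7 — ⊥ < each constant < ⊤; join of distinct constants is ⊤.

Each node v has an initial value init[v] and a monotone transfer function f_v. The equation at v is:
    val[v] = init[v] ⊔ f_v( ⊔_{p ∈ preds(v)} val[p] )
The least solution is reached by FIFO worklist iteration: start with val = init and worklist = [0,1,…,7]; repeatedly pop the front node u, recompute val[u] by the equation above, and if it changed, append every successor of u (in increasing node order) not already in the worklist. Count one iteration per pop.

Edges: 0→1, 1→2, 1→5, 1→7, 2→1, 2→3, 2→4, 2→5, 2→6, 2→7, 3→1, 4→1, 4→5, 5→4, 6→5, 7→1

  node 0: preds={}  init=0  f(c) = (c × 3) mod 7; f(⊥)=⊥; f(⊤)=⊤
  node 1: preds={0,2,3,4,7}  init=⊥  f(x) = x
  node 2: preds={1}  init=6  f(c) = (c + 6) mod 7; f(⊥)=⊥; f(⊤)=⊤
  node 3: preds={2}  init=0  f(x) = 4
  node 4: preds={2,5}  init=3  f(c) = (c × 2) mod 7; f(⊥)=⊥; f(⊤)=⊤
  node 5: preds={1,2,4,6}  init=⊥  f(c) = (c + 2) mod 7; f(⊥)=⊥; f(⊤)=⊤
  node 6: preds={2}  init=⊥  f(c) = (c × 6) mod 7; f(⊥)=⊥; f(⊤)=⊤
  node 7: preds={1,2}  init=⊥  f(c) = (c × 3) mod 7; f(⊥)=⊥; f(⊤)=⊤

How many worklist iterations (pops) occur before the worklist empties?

Worklist (11 pops):
  #1 pop 0: in=⊥ → 0 (no change)
  #2 pop 1: in=⊤ → ⊤ (was ⊥); enqueue []
  #3 pop 2: in=⊤ → ⊤ (was 6); enqueue [1]
  #4 pop 3: in=⊤ → ⊤ (was 0); enqueue []
  #5 pop 4: in=⊤ → ⊤ (was 3); enqueue []
  #6 pop 5: in=⊤ → ⊤ (was ⊥); enqueue [4]
  #7 pop 6: in=⊤ → ⊤ (was ⊥); enqueue [5]
  #8 pop 7: in=⊤ → ⊤ (was ⊥); enqueue []
  #9 pop 1: in=⊤ → ⊤ (no change)
  #10 pop 4: in=⊤ → ⊤ (no change)
  #11 pop 5: in=⊤ → ⊤ (no change)

Fixpoint:
  val[0] = 0
  val[1] = ⊤
  val[2] = ⊤
  val[3] = ⊤
  val[4] = ⊤
  val[5] = ⊤
  val[6] = ⊤
  val[7] = ⊤

11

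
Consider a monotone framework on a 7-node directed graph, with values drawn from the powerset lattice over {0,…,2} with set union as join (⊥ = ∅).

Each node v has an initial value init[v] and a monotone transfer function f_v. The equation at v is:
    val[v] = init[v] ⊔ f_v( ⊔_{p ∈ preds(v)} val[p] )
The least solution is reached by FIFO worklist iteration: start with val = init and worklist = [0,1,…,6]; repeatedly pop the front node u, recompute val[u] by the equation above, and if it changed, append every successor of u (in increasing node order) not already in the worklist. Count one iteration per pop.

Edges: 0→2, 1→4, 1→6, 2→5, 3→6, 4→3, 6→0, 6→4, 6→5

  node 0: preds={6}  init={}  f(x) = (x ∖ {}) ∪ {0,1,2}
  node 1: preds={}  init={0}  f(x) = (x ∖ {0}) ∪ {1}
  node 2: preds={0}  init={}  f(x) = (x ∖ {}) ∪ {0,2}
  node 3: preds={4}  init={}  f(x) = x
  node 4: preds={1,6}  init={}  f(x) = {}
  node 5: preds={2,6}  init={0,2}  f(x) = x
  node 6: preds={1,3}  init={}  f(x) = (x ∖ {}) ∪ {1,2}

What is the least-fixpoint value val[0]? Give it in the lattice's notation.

Iteration log — 10 steps:
  step 1. node 0  ⊔preds={}  new={0,1,2}  old={}  +wl: 
  step 2. node 1  ⊔preds={}  new={0,1}  old={0}  +wl: 
  step 3. node 2  ⊔preds={0,1,2}  new={0,1,2}  old={}  +wl: 
  step 4. node 3  ⊔preds={}  new={}  stable
  step 5. node 4  ⊔preds={0,1}  new={}  stable
  step 6. node 5  ⊔preds={0,1,2}  new={0,1,2}  old={0,2}  +wl: 
  step 7. node 6  ⊔preds={0,1}  new={0,1,2}  old={}  +wl: 0,4,5
  step 8. node 0  ⊔preds={0,1,2}  new={0,1,2}  stable
  step 9. node 4  ⊔preds={0,1,2}  new={}  stable
  step 10. node 5  ⊔preds={0,1,2}  new={0,1,2}  stable

Least fixpoint reached:
  node 0: {0,1,2}
  node 1: {0,1}
  node 2: {0,1,2}
  node 3: {}
  node 4: {}
  node 5: {0,1,2}
  node 6: {0,1,2}

{0,1,2}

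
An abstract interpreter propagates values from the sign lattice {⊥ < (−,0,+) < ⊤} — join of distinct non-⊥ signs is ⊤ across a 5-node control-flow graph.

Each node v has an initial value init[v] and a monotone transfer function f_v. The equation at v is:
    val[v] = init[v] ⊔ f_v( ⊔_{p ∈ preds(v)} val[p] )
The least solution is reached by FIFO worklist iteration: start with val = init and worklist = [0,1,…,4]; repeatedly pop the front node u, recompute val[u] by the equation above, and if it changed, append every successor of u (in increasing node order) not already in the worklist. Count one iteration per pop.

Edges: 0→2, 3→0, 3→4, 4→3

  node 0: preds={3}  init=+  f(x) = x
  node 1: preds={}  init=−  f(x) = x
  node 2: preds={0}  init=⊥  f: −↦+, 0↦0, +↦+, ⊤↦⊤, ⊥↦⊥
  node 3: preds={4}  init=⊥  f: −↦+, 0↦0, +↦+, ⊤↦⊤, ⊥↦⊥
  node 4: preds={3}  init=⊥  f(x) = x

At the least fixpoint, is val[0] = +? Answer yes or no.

yes

Iteration log — 5 steps:
  step 1. node 0  ⊔preds=⊥  new=+  stable
  step 2. node 1  ⊔preds=⊥  new=−  stable
  step 3. node 2  ⊔preds=+  new=+  old=⊥  +wl: 
  step 4. node 3  ⊔preds=⊥  new=⊥  stable
  step 5. node 4  ⊔preds=⊥  new=⊥  stable

Least fixpoint reached:
  node 0: +
  node 1: −
  node 2: +
  node 3: ⊥
  node 4: ⊥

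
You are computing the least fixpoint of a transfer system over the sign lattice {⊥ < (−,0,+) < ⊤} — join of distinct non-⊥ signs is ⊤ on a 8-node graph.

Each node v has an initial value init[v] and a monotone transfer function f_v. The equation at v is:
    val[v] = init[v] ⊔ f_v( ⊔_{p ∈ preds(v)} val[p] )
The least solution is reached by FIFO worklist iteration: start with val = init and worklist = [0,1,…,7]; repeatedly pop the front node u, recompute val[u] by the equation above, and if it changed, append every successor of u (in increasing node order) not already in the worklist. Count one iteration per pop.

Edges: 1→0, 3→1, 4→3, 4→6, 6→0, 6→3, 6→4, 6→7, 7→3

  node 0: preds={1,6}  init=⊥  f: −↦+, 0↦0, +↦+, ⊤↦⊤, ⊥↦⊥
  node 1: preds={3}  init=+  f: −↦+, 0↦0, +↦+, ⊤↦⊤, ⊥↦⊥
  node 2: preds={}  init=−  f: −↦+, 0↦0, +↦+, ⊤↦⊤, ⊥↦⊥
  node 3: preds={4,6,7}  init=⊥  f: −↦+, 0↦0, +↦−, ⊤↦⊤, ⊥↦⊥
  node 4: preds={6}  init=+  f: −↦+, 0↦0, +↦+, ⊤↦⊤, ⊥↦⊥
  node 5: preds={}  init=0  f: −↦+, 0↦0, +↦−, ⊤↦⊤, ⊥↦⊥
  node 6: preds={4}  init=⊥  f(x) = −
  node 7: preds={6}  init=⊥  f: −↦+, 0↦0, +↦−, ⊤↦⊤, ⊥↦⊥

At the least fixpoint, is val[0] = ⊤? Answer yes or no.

yes

Worklist (14 pops):
  #1 pop 0: in=+ → + (was ⊥); enqueue []
  #2 pop 1: in=⊥ → + (no change)
  #3 pop 2: in=⊥ → − (no change)
  #4 pop 3: in=+ → − (was ⊥); enqueue [1]
  #5 pop 4: in=⊥ → + (no change)
  #6 pop 5: in=⊥ → 0 (no change)
  #7 pop 6: in=+ → − (was ⊥); enqueue [0,3,4]
  #8 pop 7: in=− → + (was ⊥); enqueue []
  #9 pop 1: in=− → + (no change)
  #10 pop 0: in=⊤ → ⊤ (was +); enqueue []
  #11 pop 3: in=⊤ → ⊤ (was −); enqueue [1]
  #12 pop 4: in=− → + (no change)
  #13 pop 1: in=⊤ → ⊤ (was +); enqueue [0]
  #14 pop 0: in=⊤ → ⊤ (no change)

Fixpoint:
  val[0] = ⊤
  val[1] = ⊤
  val[2] = −
  val[3] = ⊤
  val[4] = +
  val[5] = 0
  val[6] = −
  val[7] = +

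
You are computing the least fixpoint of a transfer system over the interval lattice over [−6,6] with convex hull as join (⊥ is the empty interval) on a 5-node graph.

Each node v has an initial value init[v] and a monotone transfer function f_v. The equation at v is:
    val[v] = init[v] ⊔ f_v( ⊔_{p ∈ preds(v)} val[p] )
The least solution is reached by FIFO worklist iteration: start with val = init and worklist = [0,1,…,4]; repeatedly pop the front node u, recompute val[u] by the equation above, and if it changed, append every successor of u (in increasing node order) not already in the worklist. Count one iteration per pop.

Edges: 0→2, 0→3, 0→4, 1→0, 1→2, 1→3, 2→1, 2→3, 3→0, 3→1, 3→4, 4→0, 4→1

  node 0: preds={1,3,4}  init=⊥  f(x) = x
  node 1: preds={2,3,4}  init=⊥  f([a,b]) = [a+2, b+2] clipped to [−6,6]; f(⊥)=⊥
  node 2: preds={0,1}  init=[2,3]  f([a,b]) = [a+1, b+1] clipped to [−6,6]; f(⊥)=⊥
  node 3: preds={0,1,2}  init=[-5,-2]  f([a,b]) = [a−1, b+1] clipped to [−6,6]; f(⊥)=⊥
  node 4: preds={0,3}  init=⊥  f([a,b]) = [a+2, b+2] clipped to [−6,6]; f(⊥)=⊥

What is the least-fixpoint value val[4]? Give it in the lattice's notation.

[-4,6]

Iteration log — 12 steps:
  step 1. node 0  ⊔preds=[-5,-2]  new=[-5,-2]  old=⊥  +wl: 
  step 2. node 1  ⊔preds=[-5,3]  new=[-3,5]  old=⊥  +wl: 0
  step 3. node 2  ⊔preds=[-5,5]  new=[-4,6]  old=[2,3]  +wl: 1
  step 4. node 3  ⊔preds=[-5,6]  new=[-6,6]  old=[-5,-2]  +wl: 
  step 5. node 4  ⊔preds=[-6,6]  new=[-4,6]  old=⊥  +wl: 
  step 6. node 0  ⊔preds=[-6,6]  new=[-6,6]  old=[-5,-2]  +wl: 2,3,4
  step 7. node 1  ⊔preds=[-6,6]  new=[-4,6]  old=[-3,5]  +wl: 0
  step 8. node 2  ⊔preds=[-6,6]  new=[-5,6]  old=[-4,6]  +wl: 1
  step 9. node 3  ⊔preds=[-6,6]  new=[-6,6]  stable
  step 10. node 4  ⊔preds=[-6,6]  new=[-4,6]  stable
  step 11. node 0  ⊔preds=[-6,6]  new=[-6,6]  stable
  step 12. node 1  ⊔preds=[-6,6]  new=[-4,6]  stable

Least fixpoint reached:
  node 0: [-6,6]
  node 1: [-4,6]
  node 2: [-5,6]
  node 3: [-6,6]
  node 4: [-4,6]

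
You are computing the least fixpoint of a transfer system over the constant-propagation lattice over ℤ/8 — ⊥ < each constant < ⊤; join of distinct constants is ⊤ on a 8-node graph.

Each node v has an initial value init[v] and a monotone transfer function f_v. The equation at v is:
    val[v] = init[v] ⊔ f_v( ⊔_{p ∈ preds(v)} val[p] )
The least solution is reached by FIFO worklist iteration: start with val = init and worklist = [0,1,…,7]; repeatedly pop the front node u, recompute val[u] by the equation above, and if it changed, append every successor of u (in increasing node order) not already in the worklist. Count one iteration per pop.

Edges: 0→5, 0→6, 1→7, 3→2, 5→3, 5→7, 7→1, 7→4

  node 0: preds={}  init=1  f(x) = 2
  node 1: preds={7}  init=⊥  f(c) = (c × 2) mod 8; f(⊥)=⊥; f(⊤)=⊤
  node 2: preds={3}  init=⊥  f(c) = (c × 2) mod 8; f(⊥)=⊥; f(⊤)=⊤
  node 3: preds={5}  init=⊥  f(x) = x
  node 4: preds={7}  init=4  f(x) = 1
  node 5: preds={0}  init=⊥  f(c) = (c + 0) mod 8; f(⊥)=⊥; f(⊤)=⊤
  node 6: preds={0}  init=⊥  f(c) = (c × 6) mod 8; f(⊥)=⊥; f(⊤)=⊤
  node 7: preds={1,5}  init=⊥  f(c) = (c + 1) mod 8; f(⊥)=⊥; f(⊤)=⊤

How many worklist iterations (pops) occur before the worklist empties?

13

Worklist (13 pops):
  #1 pop 0: in=⊥ → ⊤ (was 1); enqueue []
  #2 pop 1: in=⊥ → ⊥ (no change)
  #3 pop 2: in=⊥ → ⊥ (no change)
  #4 pop 3: in=⊥ → ⊥ (no change)
  #5 pop 4: in=⊥ → ⊤ (was 4); enqueue []
  #6 pop 5: in=⊤ → ⊤ (was ⊥); enqueue [3]
  #7 pop 6: in=⊤ → ⊤ (was ⊥); enqueue []
  #8 pop 7: in=⊤ → ⊤ (was ⊥); enqueue [1,4]
  #9 pop 3: in=⊤ → ⊤ (was ⊥); enqueue [2]
  #10 pop 1: in=⊤ → ⊤ (was ⊥); enqueue [7]
  #11 pop 4: in=⊤ → ⊤ (no change)
  #12 pop 2: in=⊤ → ⊤ (was ⊥); enqueue []
  #13 pop 7: in=⊤ → ⊤ (no change)

Fixpoint:
  val[0] = ⊤
  val[1] = ⊤
  val[2] = ⊤
  val[3] = ⊤
  val[4] = ⊤
  val[5] = ⊤
  val[6] = ⊤
  val[7] = ⊤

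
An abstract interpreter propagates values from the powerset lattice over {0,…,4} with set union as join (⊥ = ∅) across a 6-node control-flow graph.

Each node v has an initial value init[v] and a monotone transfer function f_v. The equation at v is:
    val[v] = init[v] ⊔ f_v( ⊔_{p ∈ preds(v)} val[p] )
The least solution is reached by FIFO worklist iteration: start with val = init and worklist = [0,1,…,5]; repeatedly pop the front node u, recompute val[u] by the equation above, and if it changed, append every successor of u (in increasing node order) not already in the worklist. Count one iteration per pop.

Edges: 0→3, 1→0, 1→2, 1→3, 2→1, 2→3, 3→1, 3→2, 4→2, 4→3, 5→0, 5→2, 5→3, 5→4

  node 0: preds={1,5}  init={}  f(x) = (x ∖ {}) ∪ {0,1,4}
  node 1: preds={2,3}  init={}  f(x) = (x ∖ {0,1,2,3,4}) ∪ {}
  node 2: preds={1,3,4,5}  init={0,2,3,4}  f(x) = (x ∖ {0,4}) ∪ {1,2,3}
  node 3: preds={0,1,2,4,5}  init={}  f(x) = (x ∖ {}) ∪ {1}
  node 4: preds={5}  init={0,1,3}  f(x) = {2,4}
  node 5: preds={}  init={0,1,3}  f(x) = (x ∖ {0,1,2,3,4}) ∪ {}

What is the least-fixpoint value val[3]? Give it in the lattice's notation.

{0,1,2,3,4}

Worklist (9 pops):
  #1 pop 0: in={0,1,3} → {0,1,3,4} (was {}); enqueue []
  #2 pop 1: in={0,2,3,4} → {} (no change)
  #3 pop 2: in={0,1,3} → {0,1,2,3,4} (was {0,2,3,4}); enqueue [1]
  #4 pop 3: in={0,1,2,3,4} → {0,1,2,3,4} (was {}); enqueue [2]
  #5 pop 4: in={0,1,3} → {0,1,2,3,4} (was {0,1,3}); enqueue [3]
  #6 pop 5: in={} → {0,1,3} (no change)
  #7 pop 1: in={0,1,2,3,4} → {} (no change)
  #8 pop 2: in={0,1,2,3,4} → {0,1,2,3,4} (no change)
  #9 pop 3: in={0,1,2,3,4} → {0,1,2,3,4} (no change)

Fixpoint:
  val[0] = {0,1,3,4}
  val[1] = {}
  val[2] = {0,1,2,3,4}
  val[3] = {0,1,2,3,4}
  val[4] = {0,1,2,3,4}
  val[5] = {0,1,3}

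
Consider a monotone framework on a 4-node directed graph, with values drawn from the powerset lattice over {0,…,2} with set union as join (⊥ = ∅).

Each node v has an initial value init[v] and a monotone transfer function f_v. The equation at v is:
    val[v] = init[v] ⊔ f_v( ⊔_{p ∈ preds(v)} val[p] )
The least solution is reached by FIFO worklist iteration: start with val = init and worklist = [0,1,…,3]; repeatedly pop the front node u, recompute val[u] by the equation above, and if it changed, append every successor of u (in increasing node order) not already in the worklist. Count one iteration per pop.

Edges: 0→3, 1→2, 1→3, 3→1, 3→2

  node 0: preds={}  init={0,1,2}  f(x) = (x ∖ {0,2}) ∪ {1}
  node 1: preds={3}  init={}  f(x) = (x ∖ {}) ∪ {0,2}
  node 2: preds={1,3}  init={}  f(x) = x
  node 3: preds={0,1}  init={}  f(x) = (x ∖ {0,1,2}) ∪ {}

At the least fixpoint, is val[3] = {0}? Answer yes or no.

Iteration log — 4 steps:
  step 1. node 0  ⊔preds={}  new={0,1,2}  stable
  step 2. node 1  ⊔preds={}  new={0,2}  old={}  +wl: 
  step 3. node 2  ⊔preds={0,2}  new={0,2}  old={}  +wl: 
  step 4. node 3  ⊔preds={0,1,2}  new={}  stable

Least fixpoint reached:
  node 0: {0,1,2}
  node 1: {0,2}
  node 2: {0,2}
  node 3: {}

no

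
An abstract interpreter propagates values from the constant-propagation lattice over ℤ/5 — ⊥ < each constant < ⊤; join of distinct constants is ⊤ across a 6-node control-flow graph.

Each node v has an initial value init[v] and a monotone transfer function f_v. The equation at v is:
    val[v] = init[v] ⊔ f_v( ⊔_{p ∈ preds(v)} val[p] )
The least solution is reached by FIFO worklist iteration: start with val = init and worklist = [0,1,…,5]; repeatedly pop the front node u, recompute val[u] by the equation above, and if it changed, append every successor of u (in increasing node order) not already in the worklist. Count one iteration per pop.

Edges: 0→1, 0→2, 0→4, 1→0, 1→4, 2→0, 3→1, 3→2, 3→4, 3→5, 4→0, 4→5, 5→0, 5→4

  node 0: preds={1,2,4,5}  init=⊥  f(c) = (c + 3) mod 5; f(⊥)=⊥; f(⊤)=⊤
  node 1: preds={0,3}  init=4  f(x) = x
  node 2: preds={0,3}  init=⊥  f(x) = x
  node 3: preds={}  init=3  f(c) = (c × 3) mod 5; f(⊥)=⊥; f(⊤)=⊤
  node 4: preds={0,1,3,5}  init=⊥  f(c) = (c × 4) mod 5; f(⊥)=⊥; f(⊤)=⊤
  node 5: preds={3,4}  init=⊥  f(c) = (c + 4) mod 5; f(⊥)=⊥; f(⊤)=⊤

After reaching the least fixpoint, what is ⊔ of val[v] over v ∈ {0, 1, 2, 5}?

Iteration log — 10 steps:
  step 1. node 0  ⊔preds=4  new=2  old=⊥  +wl: 
  step 2. node 1  ⊔preds=⊤  new=⊤  old=4  +wl: 0
  step 3. node 2  ⊔preds=⊤  new=⊤  old=⊥  +wl: 
  step 4. node 3  ⊔preds=⊥  new=3  stable
  step 5. node 4  ⊔preds=⊤  new=⊤  old=⊥  +wl: 
  step 6. node 5  ⊔preds=⊤  new=⊤  old=⊥  +wl: 4
  step 7. node 0  ⊔preds=⊤  new=⊤  old=2  +wl: 1,2
  step 8. node 4  ⊔preds=⊤  new=⊤  stable
  step 9. node 1  ⊔preds=⊤  new=⊤  stable
  step 10. node 2  ⊔preds=⊤  new=⊤  stable

Least fixpoint reached:
  node 0: ⊤
  node 1: ⊤
  node 2: ⊤
  node 3: 3
  node 4: ⊤
  node 5: ⊤

⊤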